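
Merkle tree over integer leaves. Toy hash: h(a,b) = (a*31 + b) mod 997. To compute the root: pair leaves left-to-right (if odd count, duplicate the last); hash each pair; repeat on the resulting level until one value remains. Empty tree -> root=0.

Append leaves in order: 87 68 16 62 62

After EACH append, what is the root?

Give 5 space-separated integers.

After append 87 (leaves=[87]):
  L0: [87]
  root=87
After append 68 (leaves=[87, 68]):
  L0: [87, 68]
  L1: h(87,68)=(87*31+68)%997=771 -> [771]
  root=771
After append 16 (leaves=[87, 68, 16]):
  L0: [87, 68, 16]
  L1: h(87,68)=(87*31+68)%997=771 h(16,16)=(16*31+16)%997=512 -> [771, 512]
  L2: h(771,512)=(771*31+512)%997=485 -> [485]
  root=485
After append 62 (leaves=[87, 68, 16, 62]):
  L0: [87, 68, 16, 62]
  L1: h(87,68)=(87*31+68)%997=771 h(16,62)=(16*31+62)%997=558 -> [771, 558]
  L2: h(771,558)=(771*31+558)%997=531 -> [531]
  root=531
After append 62 (leaves=[87, 68, 16, 62, 62]):
  L0: [87, 68, 16, 62, 62]
  L1: h(87,68)=(87*31+68)%997=771 h(16,62)=(16*31+62)%997=558 h(62,62)=(62*31+62)%997=987 -> [771, 558, 987]
  L2: h(771,558)=(771*31+558)%997=531 h(987,987)=(987*31+987)%997=677 -> [531, 677]
  L3: h(531,677)=(531*31+677)%997=189 -> [189]
  root=189

Answer: 87 771 485 531 189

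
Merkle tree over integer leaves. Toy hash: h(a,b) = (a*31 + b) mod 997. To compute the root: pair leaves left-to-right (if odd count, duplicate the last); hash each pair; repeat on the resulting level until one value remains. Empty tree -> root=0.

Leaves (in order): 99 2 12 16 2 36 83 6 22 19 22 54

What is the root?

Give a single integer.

Answer: 199

Derivation:
L0: [99, 2, 12, 16, 2, 36, 83, 6, 22, 19, 22, 54]
L1: h(99,2)=(99*31+2)%997=80 h(12,16)=(12*31+16)%997=388 h(2,36)=(2*31+36)%997=98 h(83,6)=(83*31+6)%997=585 h(22,19)=(22*31+19)%997=701 h(22,54)=(22*31+54)%997=736 -> [80, 388, 98, 585, 701, 736]
L2: h(80,388)=(80*31+388)%997=874 h(98,585)=(98*31+585)%997=632 h(701,736)=(701*31+736)%997=533 -> [874, 632, 533]
L3: h(874,632)=(874*31+632)%997=807 h(533,533)=(533*31+533)%997=107 -> [807, 107]
L4: h(807,107)=(807*31+107)%997=199 -> [199]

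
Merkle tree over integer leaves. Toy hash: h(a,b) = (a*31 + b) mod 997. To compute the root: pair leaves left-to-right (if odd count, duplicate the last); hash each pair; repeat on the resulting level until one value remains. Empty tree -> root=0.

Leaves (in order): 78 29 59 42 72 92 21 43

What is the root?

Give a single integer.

L0: [78, 29, 59, 42, 72, 92, 21, 43]
L1: h(78,29)=(78*31+29)%997=453 h(59,42)=(59*31+42)%997=874 h(72,92)=(72*31+92)%997=330 h(21,43)=(21*31+43)%997=694 -> [453, 874, 330, 694]
L2: h(453,874)=(453*31+874)%997=959 h(330,694)=(330*31+694)%997=954 -> [959, 954]
L3: h(959,954)=(959*31+954)%997=773 -> [773]

Answer: 773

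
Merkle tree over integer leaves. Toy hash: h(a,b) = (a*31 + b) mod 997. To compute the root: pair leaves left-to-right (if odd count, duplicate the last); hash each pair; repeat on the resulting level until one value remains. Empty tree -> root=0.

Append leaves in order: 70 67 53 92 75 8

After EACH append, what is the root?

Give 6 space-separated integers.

After append 70 (leaves=[70]):
  L0: [70]
  root=70
After append 67 (leaves=[70, 67]):
  L0: [70, 67]
  L1: h(70,67)=(70*31+67)%997=243 -> [243]
  root=243
After append 53 (leaves=[70, 67, 53]):
  L0: [70, 67, 53]
  L1: h(70,67)=(70*31+67)%997=243 h(53,53)=(53*31+53)%997=699 -> [243, 699]
  L2: h(243,699)=(243*31+699)%997=256 -> [256]
  root=256
After append 92 (leaves=[70, 67, 53, 92]):
  L0: [70, 67, 53, 92]
  L1: h(70,67)=(70*31+67)%997=243 h(53,92)=(53*31+92)%997=738 -> [243, 738]
  L2: h(243,738)=(243*31+738)%997=295 -> [295]
  root=295
After append 75 (leaves=[70, 67, 53, 92, 75]):
  L0: [70, 67, 53, 92, 75]
  L1: h(70,67)=(70*31+67)%997=243 h(53,92)=(53*31+92)%997=738 h(75,75)=(75*31+75)%997=406 -> [243, 738, 406]
  L2: h(243,738)=(243*31+738)%997=295 h(406,406)=(406*31+406)%997=31 -> [295, 31]
  L3: h(295,31)=(295*31+31)%997=203 -> [203]
  root=203
After append 8 (leaves=[70, 67, 53, 92, 75, 8]):
  L0: [70, 67, 53, 92, 75, 8]
  L1: h(70,67)=(70*31+67)%997=243 h(53,92)=(53*31+92)%997=738 h(75,8)=(75*31+8)%997=339 -> [243, 738, 339]
  L2: h(243,738)=(243*31+738)%997=295 h(339,339)=(339*31+339)%997=878 -> [295, 878]
  L3: h(295,878)=(295*31+878)%997=53 -> [53]
  root=53

Answer: 70 243 256 295 203 53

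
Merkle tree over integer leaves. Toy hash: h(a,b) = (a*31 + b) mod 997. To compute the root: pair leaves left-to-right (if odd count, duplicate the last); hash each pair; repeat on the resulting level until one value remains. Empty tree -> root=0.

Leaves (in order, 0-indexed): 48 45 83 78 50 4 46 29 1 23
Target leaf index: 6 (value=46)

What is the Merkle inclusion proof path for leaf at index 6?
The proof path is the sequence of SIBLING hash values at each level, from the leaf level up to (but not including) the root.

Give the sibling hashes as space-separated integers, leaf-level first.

L0 (leaves): [48, 45, 83, 78, 50, 4, 46, 29, 1, 23], target index=6
L1: h(48,45)=(48*31+45)%997=536 [pair 0] h(83,78)=(83*31+78)%997=657 [pair 1] h(50,4)=(50*31+4)%997=557 [pair 2] h(46,29)=(46*31+29)%997=458 [pair 3] h(1,23)=(1*31+23)%997=54 [pair 4] -> [536, 657, 557, 458, 54]
  Sibling for proof at L0: 29
L2: h(536,657)=(536*31+657)%997=324 [pair 0] h(557,458)=(557*31+458)%997=776 [pair 1] h(54,54)=(54*31+54)%997=731 [pair 2] -> [324, 776, 731]
  Sibling for proof at L1: 557
L3: h(324,776)=(324*31+776)%997=850 [pair 0] h(731,731)=(731*31+731)%997=461 [pair 1] -> [850, 461]
  Sibling for proof at L2: 324
L4: h(850,461)=(850*31+461)%997=889 [pair 0] -> [889]
  Sibling for proof at L3: 461
Root: 889
Proof path (sibling hashes from leaf to root): [29, 557, 324, 461]

Answer: 29 557 324 461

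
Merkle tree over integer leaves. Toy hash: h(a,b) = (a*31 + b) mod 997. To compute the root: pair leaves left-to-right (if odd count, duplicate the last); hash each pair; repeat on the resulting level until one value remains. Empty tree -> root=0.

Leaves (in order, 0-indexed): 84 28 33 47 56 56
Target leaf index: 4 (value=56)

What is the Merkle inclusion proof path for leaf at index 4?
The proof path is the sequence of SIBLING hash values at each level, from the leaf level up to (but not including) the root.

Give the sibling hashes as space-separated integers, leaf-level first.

L0 (leaves): [84, 28, 33, 47, 56, 56], target index=4
L1: h(84,28)=(84*31+28)%997=638 [pair 0] h(33,47)=(33*31+47)%997=73 [pair 1] h(56,56)=(56*31+56)%997=795 [pair 2] -> [638, 73, 795]
  Sibling for proof at L0: 56
L2: h(638,73)=(638*31+73)%997=908 [pair 0] h(795,795)=(795*31+795)%997=515 [pair 1] -> [908, 515]
  Sibling for proof at L1: 795
L3: h(908,515)=(908*31+515)%997=747 [pair 0] -> [747]
  Sibling for proof at L2: 908
Root: 747
Proof path (sibling hashes from leaf to root): [56, 795, 908]

Answer: 56 795 908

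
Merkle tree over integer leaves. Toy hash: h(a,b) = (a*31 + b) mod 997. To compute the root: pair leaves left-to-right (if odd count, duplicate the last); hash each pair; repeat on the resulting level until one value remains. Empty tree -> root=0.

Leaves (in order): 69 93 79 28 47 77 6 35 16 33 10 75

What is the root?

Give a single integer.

Answer: 337

Derivation:
L0: [69, 93, 79, 28, 47, 77, 6, 35, 16, 33, 10, 75]
L1: h(69,93)=(69*31+93)%997=238 h(79,28)=(79*31+28)%997=483 h(47,77)=(47*31+77)%997=537 h(6,35)=(6*31+35)%997=221 h(16,33)=(16*31+33)%997=529 h(10,75)=(10*31+75)%997=385 -> [238, 483, 537, 221, 529, 385]
L2: h(238,483)=(238*31+483)%997=882 h(537,221)=(537*31+221)%997=916 h(529,385)=(529*31+385)%997=832 -> [882, 916, 832]
L3: h(882,916)=(882*31+916)%997=342 h(832,832)=(832*31+832)%997=702 -> [342, 702]
L4: h(342,702)=(342*31+702)%997=337 -> [337]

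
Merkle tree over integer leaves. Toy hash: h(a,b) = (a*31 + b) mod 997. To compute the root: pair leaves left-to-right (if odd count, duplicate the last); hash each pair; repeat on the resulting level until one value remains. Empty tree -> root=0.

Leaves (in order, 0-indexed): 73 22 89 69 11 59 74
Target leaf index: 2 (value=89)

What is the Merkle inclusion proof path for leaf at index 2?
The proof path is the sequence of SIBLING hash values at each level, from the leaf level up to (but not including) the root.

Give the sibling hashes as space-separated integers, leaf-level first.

L0 (leaves): [73, 22, 89, 69, 11, 59, 74], target index=2
L1: h(73,22)=(73*31+22)%997=291 [pair 0] h(89,69)=(89*31+69)%997=834 [pair 1] h(11,59)=(11*31+59)%997=400 [pair 2] h(74,74)=(74*31+74)%997=374 [pair 3] -> [291, 834, 400, 374]
  Sibling for proof at L0: 69
L2: h(291,834)=(291*31+834)%997=882 [pair 0] h(400,374)=(400*31+374)%997=810 [pair 1] -> [882, 810]
  Sibling for proof at L1: 291
L3: h(882,810)=(882*31+810)%997=236 [pair 0] -> [236]
  Sibling for proof at L2: 810
Root: 236
Proof path (sibling hashes from leaf to root): [69, 291, 810]

Answer: 69 291 810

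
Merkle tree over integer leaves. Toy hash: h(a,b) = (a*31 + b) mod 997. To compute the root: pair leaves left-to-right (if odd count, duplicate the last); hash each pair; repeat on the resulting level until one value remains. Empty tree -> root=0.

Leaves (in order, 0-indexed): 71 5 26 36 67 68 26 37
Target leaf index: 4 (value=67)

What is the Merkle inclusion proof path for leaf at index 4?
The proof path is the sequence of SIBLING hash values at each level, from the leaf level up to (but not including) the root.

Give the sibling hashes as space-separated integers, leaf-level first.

Answer: 68 843 435

Derivation:
L0 (leaves): [71, 5, 26, 36, 67, 68, 26, 37], target index=4
L1: h(71,5)=(71*31+5)%997=212 [pair 0] h(26,36)=(26*31+36)%997=842 [pair 1] h(67,68)=(67*31+68)%997=151 [pair 2] h(26,37)=(26*31+37)%997=843 [pair 3] -> [212, 842, 151, 843]
  Sibling for proof at L0: 68
L2: h(212,842)=(212*31+842)%997=435 [pair 0] h(151,843)=(151*31+843)%997=539 [pair 1] -> [435, 539]
  Sibling for proof at L1: 843
L3: h(435,539)=(435*31+539)%997=66 [pair 0] -> [66]
  Sibling for proof at L2: 435
Root: 66
Proof path (sibling hashes from leaf to root): [68, 843, 435]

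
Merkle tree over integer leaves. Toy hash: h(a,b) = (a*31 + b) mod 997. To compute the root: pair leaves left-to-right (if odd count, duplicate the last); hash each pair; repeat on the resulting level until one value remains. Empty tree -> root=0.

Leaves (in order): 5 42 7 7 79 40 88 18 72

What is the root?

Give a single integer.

L0: [5, 42, 7, 7, 79, 40, 88, 18, 72]
L1: h(5,42)=(5*31+42)%997=197 h(7,7)=(7*31+7)%997=224 h(79,40)=(79*31+40)%997=495 h(88,18)=(88*31+18)%997=752 h(72,72)=(72*31+72)%997=310 -> [197, 224, 495, 752, 310]
L2: h(197,224)=(197*31+224)%997=349 h(495,752)=(495*31+752)%997=145 h(310,310)=(310*31+310)%997=947 -> [349, 145, 947]
L3: h(349,145)=(349*31+145)%997=994 h(947,947)=(947*31+947)%997=394 -> [994, 394]
L4: h(994,394)=(994*31+394)%997=301 -> [301]

Answer: 301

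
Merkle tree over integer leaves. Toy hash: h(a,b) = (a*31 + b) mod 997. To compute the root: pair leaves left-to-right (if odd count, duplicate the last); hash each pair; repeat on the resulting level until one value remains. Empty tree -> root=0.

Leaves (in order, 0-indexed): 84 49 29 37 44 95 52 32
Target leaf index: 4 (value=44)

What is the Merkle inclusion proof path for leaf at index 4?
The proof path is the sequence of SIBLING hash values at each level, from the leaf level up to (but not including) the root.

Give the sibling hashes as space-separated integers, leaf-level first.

L0 (leaves): [84, 49, 29, 37, 44, 95, 52, 32], target index=4
L1: h(84,49)=(84*31+49)%997=659 [pair 0] h(29,37)=(29*31+37)%997=936 [pair 1] h(44,95)=(44*31+95)%997=462 [pair 2] h(52,32)=(52*31+32)%997=647 [pair 3] -> [659, 936, 462, 647]
  Sibling for proof at L0: 95
L2: h(659,936)=(659*31+936)%997=428 [pair 0] h(462,647)=(462*31+647)%997=14 [pair 1] -> [428, 14]
  Sibling for proof at L1: 647
L3: h(428,14)=(428*31+14)%997=321 [pair 0] -> [321]
  Sibling for proof at L2: 428
Root: 321
Proof path (sibling hashes from leaf to root): [95, 647, 428]

Answer: 95 647 428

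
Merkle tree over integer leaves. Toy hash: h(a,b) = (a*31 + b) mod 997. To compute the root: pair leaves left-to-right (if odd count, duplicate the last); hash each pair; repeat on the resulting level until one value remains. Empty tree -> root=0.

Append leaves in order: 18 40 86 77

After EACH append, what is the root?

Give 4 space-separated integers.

Answer: 18 598 353 344

Derivation:
After append 18 (leaves=[18]):
  L0: [18]
  root=18
After append 40 (leaves=[18, 40]):
  L0: [18, 40]
  L1: h(18,40)=(18*31+40)%997=598 -> [598]
  root=598
After append 86 (leaves=[18, 40, 86]):
  L0: [18, 40, 86]
  L1: h(18,40)=(18*31+40)%997=598 h(86,86)=(86*31+86)%997=758 -> [598, 758]
  L2: h(598,758)=(598*31+758)%997=353 -> [353]
  root=353
After append 77 (leaves=[18, 40, 86, 77]):
  L0: [18, 40, 86, 77]
  L1: h(18,40)=(18*31+40)%997=598 h(86,77)=(86*31+77)%997=749 -> [598, 749]
  L2: h(598,749)=(598*31+749)%997=344 -> [344]
  root=344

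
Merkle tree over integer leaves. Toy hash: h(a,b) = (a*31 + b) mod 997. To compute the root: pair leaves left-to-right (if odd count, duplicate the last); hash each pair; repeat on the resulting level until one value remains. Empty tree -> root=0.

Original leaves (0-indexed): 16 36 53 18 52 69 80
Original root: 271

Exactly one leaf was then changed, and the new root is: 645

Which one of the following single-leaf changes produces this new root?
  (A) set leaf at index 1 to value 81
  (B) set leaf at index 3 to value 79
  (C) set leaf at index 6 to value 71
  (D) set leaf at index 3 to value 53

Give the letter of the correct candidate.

Answer: A

Derivation:
Original leaves: [16, 36, 53, 18, 52, 69, 80]
Target new root: 645
Try each candidate change and compute the resulting root:
Candidate A: set leaf[1] = 81 -> leaves = [16, 81, 53, 18, 52, 69, 80]
  L0: [16, 81, 53, 18, 52, 69, 80]
  L1: h(16,81)=(16*31+81)%997=577 h(53,18)=(53*31+18)%997=664 h(52,69)=(52*31+69)%997=684 h(80,80)=(80*31+80)%997=566 -> [577, 664, 684, 566]
  L2: h(577,664)=(577*31+664)%997=605 h(684,566)=(684*31+566)%997=833 -> [605, 833]
  L3: h(605,833)=(605*31+833)%997=645 -> [645]
  root = 645 == target 645  ** MATCH **
Candidate B: set leaf[3] = 79 -> leaves = [16, 36, 53, 79, 52, 69, 80]
  L0: [16, 36, 53, 79, 52, 69, 80]
  L1: h(16,36)=(16*31+36)%997=532 h(53,79)=(53*31+79)%997=725 h(52,69)=(52*31+69)%997=684 h(80,80)=(80*31+80)%997=566 -> [532, 725, 684, 566]
  L2: h(532,725)=(532*31+725)%997=268 h(684,566)=(684*31+566)%997=833 -> [268, 833]
  L3: h(268,833)=(268*31+833)%997=168 -> [168]
  root = 168 != target 645
Candidate C: set leaf[6] = 71 -> leaves = [16, 36, 53, 18, 52, 69, 71]
  L0: [16, 36, 53, 18, 52, 69, 71]
  L1: h(16,36)=(16*31+36)%997=532 h(53,18)=(53*31+18)%997=664 h(52,69)=(52*31+69)%997=684 h(71,71)=(71*31+71)%997=278 -> [532, 664, 684, 278]
  L2: h(532,664)=(532*31+664)%997=207 h(684,278)=(684*31+278)%997=545 -> [207, 545]
  L3: h(207,545)=(207*31+545)%997=980 -> [980]
  root = 980 != target 645
Candidate D: set leaf[3] = 53 -> leaves = [16, 36, 53, 53, 52, 69, 80]
  L0: [16, 36, 53, 53, 52, 69, 80]
  L1: h(16,36)=(16*31+36)%997=532 h(53,53)=(53*31+53)%997=699 h(52,69)=(52*31+69)%997=684 h(80,80)=(80*31+80)%997=566 -> [532, 699, 684, 566]
  L2: h(532,699)=(532*31+699)%997=242 h(684,566)=(684*31+566)%997=833 -> [242, 833]
  L3: h(242,833)=(242*31+833)%997=359 -> [359]
  root = 359 != target 645
Candidate A produces the target root.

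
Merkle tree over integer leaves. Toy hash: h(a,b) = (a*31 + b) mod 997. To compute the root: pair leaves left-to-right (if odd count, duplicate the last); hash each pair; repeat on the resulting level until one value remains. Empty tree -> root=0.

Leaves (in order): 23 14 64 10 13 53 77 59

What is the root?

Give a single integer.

L0: [23, 14, 64, 10, 13, 53, 77, 59]
L1: h(23,14)=(23*31+14)%997=727 h(64,10)=(64*31+10)%997=0 h(13,53)=(13*31+53)%997=456 h(77,59)=(77*31+59)%997=452 -> [727, 0, 456, 452]
L2: h(727,0)=(727*31+0)%997=603 h(456,452)=(456*31+452)%997=630 -> [603, 630]
L3: h(603,630)=(603*31+630)%997=380 -> [380]

Answer: 380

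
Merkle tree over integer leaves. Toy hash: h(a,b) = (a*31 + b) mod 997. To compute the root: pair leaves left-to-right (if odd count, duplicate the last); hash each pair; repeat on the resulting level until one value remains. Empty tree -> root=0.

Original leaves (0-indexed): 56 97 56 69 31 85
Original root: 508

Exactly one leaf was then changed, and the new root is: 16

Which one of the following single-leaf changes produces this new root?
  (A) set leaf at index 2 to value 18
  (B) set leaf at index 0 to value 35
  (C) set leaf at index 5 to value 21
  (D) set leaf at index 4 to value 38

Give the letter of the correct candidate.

Answer: B

Derivation:
Original leaves: [56, 97, 56, 69, 31, 85]
Target new root: 16
Try each candidate change and compute the resulting root:
Candidate A: set leaf[2] = 18 -> leaves = [56, 97, 18, 69, 31, 85]
  L0: [56, 97, 18, 69, 31, 85]
  L1: h(56,97)=(56*31+97)%997=836 h(18,69)=(18*31+69)%997=627 h(31,85)=(31*31+85)%997=49 -> [836, 627, 49]
  L2: h(836,627)=(836*31+627)%997=621 h(49,49)=(49*31+49)%997=571 -> [621, 571]
  L3: h(621,571)=(621*31+571)%997=879 -> [879]
  root = 879 != target 16
Candidate B: set leaf[0] = 35 -> leaves = [35, 97, 56, 69, 31, 85]
  L0: [35, 97, 56, 69, 31, 85]
  L1: h(35,97)=(35*31+97)%997=185 h(56,69)=(56*31+69)%997=808 h(31,85)=(31*31+85)%997=49 -> [185, 808, 49]
  L2: h(185,808)=(185*31+808)%997=561 h(49,49)=(49*31+49)%997=571 -> [561, 571]
  L3: h(561,571)=(561*31+571)%997=16 -> [16]
  root = 16 == target 16  ** MATCH **
Candidate C: set leaf[5] = 21 -> leaves = [56, 97, 56, 69, 31, 21]
  L0: [56, 97, 56, 69, 31, 21]
  L1: h(56,97)=(56*31+97)%997=836 h(56,69)=(56*31+69)%997=808 h(31,21)=(31*31+21)%997=982 -> [836, 808, 982]
  L2: h(836,808)=(836*31+808)%997=802 h(982,982)=(982*31+982)%997=517 -> [802, 517]
  L3: h(802,517)=(802*31+517)%997=454 -> [454]
  root = 454 != target 16
Candidate D: set leaf[4] = 38 -> leaves = [56, 97, 56, 69, 38, 85]
  L0: [56, 97, 56, 69, 38, 85]
  L1: h(56,97)=(56*31+97)%997=836 h(56,69)=(56*31+69)%997=808 h(38,85)=(38*31+85)%997=266 -> [836, 808, 266]
  L2: h(836,808)=(836*31+808)%997=802 h(266,266)=(266*31+266)%997=536 -> [802, 536]
  L3: h(802,536)=(802*31+536)%997=473 -> [473]
  root = 473 != target 16
Candidate B produces the target root.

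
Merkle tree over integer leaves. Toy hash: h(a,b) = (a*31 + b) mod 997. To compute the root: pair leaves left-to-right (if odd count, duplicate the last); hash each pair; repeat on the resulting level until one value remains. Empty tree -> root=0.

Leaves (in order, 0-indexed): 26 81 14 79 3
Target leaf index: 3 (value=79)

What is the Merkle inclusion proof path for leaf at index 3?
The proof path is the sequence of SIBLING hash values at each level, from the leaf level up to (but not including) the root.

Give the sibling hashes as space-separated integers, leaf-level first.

L0 (leaves): [26, 81, 14, 79, 3], target index=3
L1: h(26,81)=(26*31+81)%997=887 [pair 0] h(14,79)=(14*31+79)%997=513 [pair 1] h(3,3)=(3*31+3)%997=96 [pair 2] -> [887, 513, 96]
  Sibling for proof at L0: 14
L2: h(887,513)=(887*31+513)%997=94 [pair 0] h(96,96)=(96*31+96)%997=81 [pair 1] -> [94, 81]
  Sibling for proof at L1: 887
L3: h(94,81)=(94*31+81)%997=4 [pair 0] -> [4]
  Sibling for proof at L2: 81
Root: 4
Proof path (sibling hashes from leaf to root): [14, 887, 81]

Answer: 14 887 81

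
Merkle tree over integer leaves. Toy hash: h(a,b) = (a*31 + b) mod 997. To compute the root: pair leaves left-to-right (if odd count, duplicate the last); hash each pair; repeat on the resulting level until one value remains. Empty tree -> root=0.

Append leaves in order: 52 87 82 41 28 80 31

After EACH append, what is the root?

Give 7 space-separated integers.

After append 52 (leaves=[52]):
  L0: [52]
  root=52
After append 87 (leaves=[52, 87]):
  L0: [52, 87]
  L1: h(52,87)=(52*31+87)%997=702 -> [702]
  root=702
After append 82 (leaves=[52, 87, 82]):
  L0: [52, 87, 82]
  L1: h(52,87)=(52*31+87)%997=702 h(82,82)=(82*31+82)%997=630 -> [702, 630]
  L2: h(702,630)=(702*31+630)%997=458 -> [458]
  root=458
After append 41 (leaves=[52, 87, 82, 41]):
  L0: [52, 87, 82, 41]
  L1: h(52,87)=(52*31+87)%997=702 h(82,41)=(82*31+41)%997=589 -> [702, 589]
  L2: h(702,589)=(702*31+589)%997=417 -> [417]
  root=417
After append 28 (leaves=[52, 87, 82, 41, 28]):
  L0: [52, 87, 82, 41, 28]
  L1: h(52,87)=(52*31+87)%997=702 h(82,41)=(82*31+41)%997=589 h(28,28)=(28*31+28)%997=896 -> [702, 589, 896]
  L2: h(702,589)=(702*31+589)%997=417 h(896,896)=(896*31+896)%997=756 -> [417, 756]
  L3: h(417,756)=(417*31+756)%997=722 -> [722]
  root=722
After append 80 (leaves=[52, 87, 82, 41, 28, 80]):
  L0: [52, 87, 82, 41, 28, 80]
  L1: h(52,87)=(52*31+87)%997=702 h(82,41)=(82*31+41)%997=589 h(28,80)=(28*31+80)%997=948 -> [702, 589, 948]
  L2: h(702,589)=(702*31+589)%997=417 h(948,948)=(948*31+948)%997=426 -> [417, 426]
  L3: h(417,426)=(417*31+426)%997=392 -> [392]
  root=392
After append 31 (leaves=[52, 87, 82, 41, 28, 80, 31]):
  L0: [52, 87, 82, 41, 28, 80, 31]
  L1: h(52,87)=(52*31+87)%997=702 h(82,41)=(82*31+41)%997=589 h(28,80)=(28*31+80)%997=948 h(31,31)=(31*31+31)%997=992 -> [702, 589, 948, 992]
  L2: h(702,589)=(702*31+589)%997=417 h(948,992)=(948*31+992)%997=470 -> [417, 470]
  L3: h(417,470)=(417*31+470)%997=436 -> [436]
  root=436

Answer: 52 702 458 417 722 392 436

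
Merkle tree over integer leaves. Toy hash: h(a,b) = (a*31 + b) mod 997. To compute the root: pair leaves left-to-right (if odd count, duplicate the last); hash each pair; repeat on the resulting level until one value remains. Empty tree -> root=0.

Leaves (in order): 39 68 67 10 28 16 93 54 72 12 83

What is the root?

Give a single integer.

Answer: 615

Derivation:
L0: [39, 68, 67, 10, 28, 16, 93, 54, 72, 12, 83]
L1: h(39,68)=(39*31+68)%997=280 h(67,10)=(67*31+10)%997=93 h(28,16)=(28*31+16)%997=884 h(93,54)=(93*31+54)%997=943 h(72,12)=(72*31+12)%997=250 h(83,83)=(83*31+83)%997=662 -> [280, 93, 884, 943, 250, 662]
L2: h(280,93)=(280*31+93)%997=797 h(884,943)=(884*31+943)%997=431 h(250,662)=(250*31+662)%997=436 -> [797, 431, 436]
L3: h(797,431)=(797*31+431)%997=213 h(436,436)=(436*31+436)%997=991 -> [213, 991]
L4: h(213,991)=(213*31+991)%997=615 -> [615]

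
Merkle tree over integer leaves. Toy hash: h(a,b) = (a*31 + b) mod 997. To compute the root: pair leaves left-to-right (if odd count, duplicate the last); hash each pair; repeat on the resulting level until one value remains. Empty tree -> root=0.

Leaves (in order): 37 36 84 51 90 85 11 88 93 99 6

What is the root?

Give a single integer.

L0: [37, 36, 84, 51, 90, 85, 11, 88, 93, 99, 6]
L1: h(37,36)=(37*31+36)%997=186 h(84,51)=(84*31+51)%997=661 h(90,85)=(90*31+85)%997=881 h(11,88)=(11*31+88)%997=429 h(93,99)=(93*31+99)%997=988 h(6,6)=(6*31+6)%997=192 -> [186, 661, 881, 429, 988, 192]
L2: h(186,661)=(186*31+661)%997=445 h(881,429)=(881*31+429)%997=821 h(988,192)=(988*31+192)%997=910 -> [445, 821, 910]
L3: h(445,821)=(445*31+821)%997=658 h(910,910)=(910*31+910)%997=207 -> [658, 207]
L4: h(658,207)=(658*31+207)%997=665 -> [665]

Answer: 665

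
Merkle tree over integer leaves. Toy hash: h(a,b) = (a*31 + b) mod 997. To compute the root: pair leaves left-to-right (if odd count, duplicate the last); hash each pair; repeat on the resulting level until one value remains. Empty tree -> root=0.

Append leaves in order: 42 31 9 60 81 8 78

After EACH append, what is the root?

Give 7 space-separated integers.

After append 42 (leaves=[42]):
  L0: [42]
  root=42
After append 31 (leaves=[42, 31]):
  L0: [42, 31]
  L1: h(42,31)=(42*31+31)%997=336 -> [336]
  root=336
After append 9 (leaves=[42, 31, 9]):
  L0: [42, 31, 9]
  L1: h(42,31)=(42*31+31)%997=336 h(9,9)=(9*31+9)%997=288 -> [336, 288]
  L2: h(336,288)=(336*31+288)%997=734 -> [734]
  root=734
After append 60 (leaves=[42, 31, 9, 60]):
  L0: [42, 31, 9, 60]
  L1: h(42,31)=(42*31+31)%997=336 h(9,60)=(9*31+60)%997=339 -> [336, 339]
  L2: h(336,339)=(336*31+339)%997=785 -> [785]
  root=785
After append 81 (leaves=[42, 31, 9, 60, 81]):
  L0: [42, 31, 9, 60, 81]
  L1: h(42,31)=(42*31+31)%997=336 h(9,60)=(9*31+60)%997=339 h(81,81)=(81*31+81)%997=598 -> [336, 339, 598]
  L2: h(336,339)=(336*31+339)%997=785 h(598,598)=(598*31+598)%997=193 -> [785, 193]
  L3: h(785,193)=(785*31+193)%997=600 -> [600]
  root=600
After append 8 (leaves=[42, 31, 9, 60, 81, 8]):
  L0: [42, 31, 9, 60, 81, 8]
  L1: h(42,31)=(42*31+31)%997=336 h(9,60)=(9*31+60)%997=339 h(81,8)=(81*31+8)%997=525 -> [336, 339, 525]
  L2: h(336,339)=(336*31+339)%997=785 h(525,525)=(525*31+525)%997=848 -> [785, 848]
  L3: h(785,848)=(785*31+848)%997=258 -> [258]
  root=258
After append 78 (leaves=[42, 31, 9, 60, 81, 8, 78]):
  L0: [42, 31, 9, 60, 81, 8, 78]
  L1: h(42,31)=(42*31+31)%997=336 h(9,60)=(9*31+60)%997=339 h(81,8)=(81*31+8)%997=525 h(78,78)=(78*31+78)%997=502 -> [336, 339, 525, 502]
  L2: h(336,339)=(336*31+339)%997=785 h(525,502)=(525*31+502)%997=825 -> [785, 825]
  L3: h(785,825)=(785*31+825)%997=235 -> [235]
  root=235

Answer: 42 336 734 785 600 258 235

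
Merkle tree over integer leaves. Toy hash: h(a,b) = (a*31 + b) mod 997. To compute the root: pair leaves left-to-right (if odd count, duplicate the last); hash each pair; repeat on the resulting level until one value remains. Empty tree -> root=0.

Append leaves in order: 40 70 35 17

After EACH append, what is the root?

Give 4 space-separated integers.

Answer: 40 313 853 835

Derivation:
After append 40 (leaves=[40]):
  L0: [40]
  root=40
After append 70 (leaves=[40, 70]):
  L0: [40, 70]
  L1: h(40,70)=(40*31+70)%997=313 -> [313]
  root=313
After append 35 (leaves=[40, 70, 35]):
  L0: [40, 70, 35]
  L1: h(40,70)=(40*31+70)%997=313 h(35,35)=(35*31+35)%997=123 -> [313, 123]
  L2: h(313,123)=(313*31+123)%997=853 -> [853]
  root=853
After append 17 (leaves=[40, 70, 35, 17]):
  L0: [40, 70, 35, 17]
  L1: h(40,70)=(40*31+70)%997=313 h(35,17)=(35*31+17)%997=105 -> [313, 105]
  L2: h(313,105)=(313*31+105)%997=835 -> [835]
  root=835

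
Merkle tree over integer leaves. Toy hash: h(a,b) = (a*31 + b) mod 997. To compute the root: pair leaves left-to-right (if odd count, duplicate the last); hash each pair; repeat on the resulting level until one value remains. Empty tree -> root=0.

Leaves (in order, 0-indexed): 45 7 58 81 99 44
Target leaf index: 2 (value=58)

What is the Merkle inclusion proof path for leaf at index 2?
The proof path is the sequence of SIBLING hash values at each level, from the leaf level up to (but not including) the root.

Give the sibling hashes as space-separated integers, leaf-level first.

L0 (leaves): [45, 7, 58, 81, 99, 44], target index=2
L1: h(45,7)=(45*31+7)%997=405 [pair 0] h(58,81)=(58*31+81)%997=882 [pair 1] h(99,44)=(99*31+44)%997=122 [pair 2] -> [405, 882, 122]
  Sibling for proof at L0: 81
L2: h(405,882)=(405*31+882)%997=476 [pair 0] h(122,122)=(122*31+122)%997=913 [pair 1] -> [476, 913]
  Sibling for proof at L1: 405
L3: h(476,913)=(476*31+913)%997=714 [pair 0] -> [714]
  Sibling for proof at L2: 913
Root: 714
Proof path (sibling hashes from leaf to root): [81, 405, 913]

Answer: 81 405 913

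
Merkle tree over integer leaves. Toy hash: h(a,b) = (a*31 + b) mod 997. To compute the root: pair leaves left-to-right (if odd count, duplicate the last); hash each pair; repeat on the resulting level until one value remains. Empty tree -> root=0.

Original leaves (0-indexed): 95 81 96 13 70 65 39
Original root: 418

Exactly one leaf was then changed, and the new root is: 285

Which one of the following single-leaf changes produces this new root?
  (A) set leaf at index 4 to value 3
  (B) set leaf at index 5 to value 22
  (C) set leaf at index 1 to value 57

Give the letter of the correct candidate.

Original leaves: [95, 81, 96, 13, 70, 65, 39]
Target new root: 285
Try each candidate change and compute the resulting root:
Candidate A: set leaf[4] = 3 -> leaves = [95, 81, 96, 13, 3, 65, 39]
  L0: [95, 81, 96, 13, 3, 65, 39]
  L1: h(95,81)=(95*31+81)%997=35 h(96,13)=(96*31+13)%997=995 h(3,65)=(3*31+65)%997=158 h(39,39)=(39*31+39)%997=251 -> [35, 995, 158, 251]
  L2: h(35,995)=(35*31+995)%997=86 h(158,251)=(158*31+251)%997=164 -> [86, 164]
  L3: h(86,164)=(86*31+164)%997=836 -> [836]
  root = 836 != target 285
Candidate B: set leaf[5] = 22 -> leaves = [95, 81, 96, 13, 70, 22, 39]
  L0: [95, 81, 96, 13, 70, 22, 39]
  L1: h(95,81)=(95*31+81)%997=35 h(96,13)=(96*31+13)%997=995 h(70,22)=(70*31+22)%997=198 h(39,39)=(39*31+39)%997=251 -> [35, 995, 198, 251]
  L2: h(35,995)=(35*31+995)%997=86 h(198,251)=(198*31+251)%997=407 -> [86, 407]
  L3: h(86,407)=(86*31+407)%997=82 -> [82]
  root = 82 != target 285
Candidate C: set leaf[1] = 57 -> leaves = [95, 57, 96, 13, 70, 65, 39]
  L0: [95, 57, 96, 13, 70, 65, 39]
  L1: h(95,57)=(95*31+57)%997=11 h(96,13)=(96*31+13)%997=995 h(70,65)=(70*31+65)%997=241 h(39,39)=(39*31+39)%997=251 -> [11, 995, 241, 251]
  L2: h(11,995)=(11*31+995)%997=339 h(241,251)=(241*31+251)%997=743 -> [339, 743]
  L3: h(339,743)=(339*31+743)%997=285 -> [285]
  root = 285 == target 285  ** MATCH **
Candidate C produces the target root.

Answer: C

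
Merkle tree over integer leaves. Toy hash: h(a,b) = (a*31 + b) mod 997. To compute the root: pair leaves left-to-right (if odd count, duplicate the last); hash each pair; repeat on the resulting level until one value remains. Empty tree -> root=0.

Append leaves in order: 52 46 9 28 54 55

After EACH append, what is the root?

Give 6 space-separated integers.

Answer: 52 661 839 858 140 172

Derivation:
After append 52 (leaves=[52]):
  L0: [52]
  root=52
After append 46 (leaves=[52, 46]):
  L0: [52, 46]
  L1: h(52,46)=(52*31+46)%997=661 -> [661]
  root=661
After append 9 (leaves=[52, 46, 9]):
  L0: [52, 46, 9]
  L1: h(52,46)=(52*31+46)%997=661 h(9,9)=(9*31+9)%997=288 -> [661, 288]
  L2: h(661,288)=(661*31+288)%997=839 -> [839]
  root=839
After append 28 (leaves=[52, 46, 9, 28]):
  L0: [52, 46, 9, 28]
  L1: h(52,46)=(52*31+46)%997=661 h(9,28)=(9*31+28)%997=307 -> [661, 307]
  L2: h(661,307)=(661*31+307)%997=858 -> [858]
  root=858
After append 54 (leaves=[52, 46, 9, 28, 54]):
  L0: [52, 46, 9, 28, 54]
  L1: h(52,46)=(52*31+46)%997=661 h(9,28)=(9*31+28)%997=307 h(54,54)=(54*31+54)%997=731 -> [661, 307, 731]
  L2: h(661,307)=(661*31+307)%997=858 h(731,731)=(731*31+731)%997=461 -> [858, 461]
  L3: h(858,461)=(858*31+461)%997=140 -> [140]
  root=140
After append 55 (leaves=[52, 46, 9, 28, 54, 55]):
  L0: [52, 46, 9, 28, 54, 55]
  L1: h(52,46)=(52*31+46)%997=661 h(9,28)=(9*31+28)%997=307 h(54,55)=(54*31+55)%997=732 -> [661, 307, 732]
  L2: h(661,307)=(661*31+307)%997=858 h(732,732)=(732*31+732)%997=493 -> [858, 493]
  L3: h(858,493)=(858*31+493)%997=172 -> [172]
  root=172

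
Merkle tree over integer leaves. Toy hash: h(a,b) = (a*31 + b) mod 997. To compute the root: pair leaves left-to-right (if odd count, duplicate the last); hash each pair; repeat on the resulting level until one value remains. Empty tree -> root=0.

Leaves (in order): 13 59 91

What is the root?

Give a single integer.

Answer: 285

Derivation:
L0: [13, 59, 91]
L1: h(13,59)=(13*31+59)%997=462 h(91,91)=(91*31+91)%997=918 -> [462, 918]
L2: h(462,918)=(462*31+918)%997=285 -> [285]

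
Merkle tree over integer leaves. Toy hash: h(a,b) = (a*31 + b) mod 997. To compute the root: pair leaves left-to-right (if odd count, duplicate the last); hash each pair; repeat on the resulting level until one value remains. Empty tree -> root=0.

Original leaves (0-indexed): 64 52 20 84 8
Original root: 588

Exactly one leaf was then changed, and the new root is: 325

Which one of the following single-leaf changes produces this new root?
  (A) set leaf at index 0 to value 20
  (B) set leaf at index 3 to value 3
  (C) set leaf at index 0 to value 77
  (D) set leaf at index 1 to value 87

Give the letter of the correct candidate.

Answer: D

Derivation:
Original leaves: [64, 52, 20, 84, 8]
Target new root: 325
Try each candidate change and compute the resulting root:
Candidate A: set leaf[0] = 20 -> leaves = [20, 52, 20, 84, 8]
  L0: [20, 52, 20, 84, 8]
  L1: h(20,52)=(20*31+52)%997=672 h(20,84)=(20*31+84)%997=704 h(8,8)=(8*31+8)%997=256 -> [672, 704, 256]
  L2: h(672,704)=(672*31+704)%997=599 h(256,256)=(256*31+256)%997=216 -> [599, 216]
  L3: h(599,216)=(599*31+216)%997=839 -> [839]
  root = 839 != target 325
Candidate B: set leaf[3] = 3 -> leaves = [64, 52, 20, 3, 8]
  L0: [64, 52, 20, 3, 8]
  L1: h(64,52)=(64*31+52)%997=42 h(20,3)=(20*31+3)%997=623 h(8,8)=(8*31+8)%997=256 -> [42, 623, 256]
  L2: h(42,623)=(42*31+623)%997=928 h(256,256)=(256*31+256)%997=216 -> [928, 216]
  L3: h(928,216)=(928*31+216)%997=71 -> [71]
  root = 71 != target 325
Candidate C: set leaf[0] = 77 -> leaves = [77, 52, 20, 84, 8]
  L0: [77, 52, 20, 84, 8]
  L1: h(77,52)=(77*31+52)%997=445 h(20,84)=(20*31+84)%997=704 h(8,8)=(8*31+8)%997=256 -> [445, 704, 256]
  L2: h(445,704)=(445*31+704)%997=541 h(256,256)=(256*31+256)%997=216 -> [541, 216]
  L3: h(541,216)=(541*31+216)%997=38 -> [38]
  root = 38 != target 325
Candidate D: set leaf[1] = 87 -> leaves = [64, 87, 20, 84, 8]
  L0: [64, 87, 20, 84, 8]
  L1: h(64,87)=(64*31+87)%997=77 h(20,84)=(20*31+84)%997=704 h(8,8)=(8*31+8)%997=256 -> [77, 704, 256]
  L2: h(77,704)=(77*31+704)%997=100 h(256,256)=(256*31+256)%997=216 -> [100, 216]
  L3: h(100,216)=(100*31+216)%997=325 -> [325]
  root = 325 == target 325  ** MATCH **
Candidate D produces the target root.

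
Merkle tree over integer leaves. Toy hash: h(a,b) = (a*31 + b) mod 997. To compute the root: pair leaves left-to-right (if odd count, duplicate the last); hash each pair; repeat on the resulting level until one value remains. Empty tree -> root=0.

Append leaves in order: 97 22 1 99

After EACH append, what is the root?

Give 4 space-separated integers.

After append 97 (leaves=[97]):
  L0: [97]
  root=97
After append 22 (leaves=[97, 22]):
  L0: [97, 22]
  L1: h(97,22)=(97*31+22)%997=38 -> [38]
  root=38
After append 1 (leaves=[97, 22, 1]):
  L0: [97, 22, 1]
  L1: h(97,22)=(97*31+22)%997=38 h(1,1)=(1*31+1)%997=32 -> [38, 32]
  L2: h(38,32)=(38*31+32)%997=213 -> [213]
  root=213
After append 99 (leaves=[97, 22, 1, 99]):
  L0: [97, 22, 1, 99]
  L1: h(97,22)=(97*31+22)%997=38 h(1,99)=(1*31+99)%997=130 -> [38, 130]
  L2: h(38,130)=(38*31+130)%997=311 -> [311]
  root=311

Answer: 97 38 213 311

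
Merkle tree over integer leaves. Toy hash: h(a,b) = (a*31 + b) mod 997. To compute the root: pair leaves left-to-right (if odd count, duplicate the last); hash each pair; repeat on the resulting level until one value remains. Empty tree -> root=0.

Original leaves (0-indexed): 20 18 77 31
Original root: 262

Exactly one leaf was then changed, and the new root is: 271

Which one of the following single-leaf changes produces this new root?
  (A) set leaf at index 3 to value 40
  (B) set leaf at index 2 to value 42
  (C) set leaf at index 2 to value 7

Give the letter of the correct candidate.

Original leaves: [20, 18, 77, 31]
Target new root: 271
Try each candidate change and compute the resulting root:
Candidate A: set leaf[3] = 40 -> leaves = [20, 18, 77, 40]
  L0: [20, 18, 77, 40]
  L1: h(20,18)=(20*31+18)%997=638 h(77,40)=(77*31+40)%997=433 -> [638, 433]
  L2: h(638,433)=(638*31+433)%997=271 -> [271]
  root = 271 == target 271  ** MATCH **
Candidate B: set leaf[2] = 42 -> leaves = [20, 18, 42, 31]
  L0: [20, 18, 42, 31]
  L1: h(20,18)=(20*31+18)%997=638 h(42,31)=(42*31+31)%997=336 -> [638, 336]
  L2: h(638,336)=(638*31+336)%997=174 -> [174]
  root = 174 != target 271
Candidate C: set leaf[2] = 7 -> leaves = [20, 18, 7, 31]
  L0: [20, 18, 7, 31]
  L1: h(20,18)=(20*31+18)%997=638 h(7,31)=(7*31+31)%997=248 -> [638, 248]
  L2: h(638,248)=(638*31+248)%997=86 -> [86]
  root = 86 != target 271
Candidate A produces the target root.

Answer: A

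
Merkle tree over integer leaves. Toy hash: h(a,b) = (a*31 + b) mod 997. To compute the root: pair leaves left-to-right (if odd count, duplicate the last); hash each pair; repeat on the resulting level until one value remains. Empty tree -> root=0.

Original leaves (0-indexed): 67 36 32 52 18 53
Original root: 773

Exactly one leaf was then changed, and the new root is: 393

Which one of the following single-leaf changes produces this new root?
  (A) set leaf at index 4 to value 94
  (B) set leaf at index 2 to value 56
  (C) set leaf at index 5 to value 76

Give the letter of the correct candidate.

Answer: A

Derivation:
Original leaves: [67, 36, 32, 52, 18, 53]
Target new root: 393
Try each candidate change and compute the resulting root:
Candidate A: set leaf[4] = 94 -> leaves = [67, 36, 32, 52, 94, 53]
  L0: [67, 36, 32, 52, 94, 53]
  L1: h(67,36)=(67*31+36)%997=119 h(32,52)=(32*31+52)%997=47 h(94,53)=(94*31+53)%997=973 -> [119, 47, 973]
  L2: h(119,47)=(119*31+47)%997=745 h(973,973)=(973*31+973)%997=229 -> [745, 229]
  L3: h(745,229)=(745*31+229)%997=393 -> [393]
  root = 393 == target 393  ** MATCH **
Candidate B: set leaf[2] = 56 -> leaves = [67, 36, 56, 52, 18, 53]
  L0: [67, 36, 56, 52, 18, 53]
  L1: h(67,36)=(67*31+36)%997=119 h(56,52)=(56*31+52)%997=791 h(18,53)=(18*31+53)%997=611 -> [119, 791, 611]
  L2: h(119,791)=(119*31+791)%997=492 h(611,611)=(611*31+611)%997=609 -> [492, 609]
  L3: h(492,609)=(492*31+609)%997=906 -> [906]
  root = 906 != target 393
Candidate C: set leaf[5] = 76 -> leaves = [67, 36, 32, 52, 18, 76]
  L0: [67, 36, 32, 52, 18, 76]
  L1: h(67,36)=(67*31+36)%997=119 h(32,52)=(32*31+52)%997=47 h(18,76)=(18*31+76)%997=634 -> [119, 47, 634]
  L2: h(119,47)=(119*31+47)%997=745 h(634,634)=(634*31+634)%997=348 -> [745, 348]
  L3: h(745,348)=(745*31+348)%997=512 -> [512]
  root = 512 != target 393
Candidate A produces the target root.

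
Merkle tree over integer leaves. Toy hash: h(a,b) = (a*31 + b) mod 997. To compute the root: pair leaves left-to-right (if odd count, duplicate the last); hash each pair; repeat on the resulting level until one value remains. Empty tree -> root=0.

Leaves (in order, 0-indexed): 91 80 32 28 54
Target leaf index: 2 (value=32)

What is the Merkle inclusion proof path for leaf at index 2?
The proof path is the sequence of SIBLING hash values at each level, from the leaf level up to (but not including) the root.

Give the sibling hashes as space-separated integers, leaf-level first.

L0 (leaves): [91, 80, 32, 28, 54], target index=2
L1: h(91,80)=(91*31+80)%997=907 [pair 0] h(32,28)=(32*31+28)%997=23 [pair 1] h(54,54)=(54*31+54)%997=731 [pair 2] -> [907, 23, 731]
  Sibling for proof at L0: 28
L2: h(907,23)=(907*31+23)%997=224 [pair 0] h(731,731)=(731*31+731)%997=461 [pair 1] -> [224, 461]
  Sibling for proof at L1: 907
L3: h(224,461)=(224*31+461)%997=426 [pair 0] -> [426]
  Sibling for proof at L2: 461
Root: 426
Proof path (sibling hashes from leaf to root): [28, 907, 461]

Answer: 28 907 461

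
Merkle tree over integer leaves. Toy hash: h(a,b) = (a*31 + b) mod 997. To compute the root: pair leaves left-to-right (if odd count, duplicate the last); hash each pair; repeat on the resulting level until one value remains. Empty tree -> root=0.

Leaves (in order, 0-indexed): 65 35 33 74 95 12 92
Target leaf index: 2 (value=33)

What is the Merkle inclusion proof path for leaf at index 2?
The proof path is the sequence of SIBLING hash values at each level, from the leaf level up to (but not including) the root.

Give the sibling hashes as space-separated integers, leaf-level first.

Answer: 74 56 893

Derivation:
L0 (leaves): [65, 35, 33, 74, 95, 12, 92], target index=2
L1: h(65,35)=(65*31+35)%997=56 [pair 0] h(33,74)=(33*31+74)%997=100 [pair 1] h(95,12)=(95*31+12)%997=963 [pair 2] h(92,92)=(92*31+92)%997=950 [pair 3] -> [56, 100, 963, 950]
  Sibling for proof at L0: 74
L2: h(56,100)=(56*31+100)%997=839 [pair 0] h(963,950)=(963*31+950)%997=893 [pair 1] -> [839, 893]
  Sibling for proof at L1: 56
L3: h(839,893)=(839*31+893)%997=980 [pair 0] -> [980]
  Sibling for proof at L2: 893
Root: 980
Proof path (sibling hashes from leaf to root): [74, 56, 893]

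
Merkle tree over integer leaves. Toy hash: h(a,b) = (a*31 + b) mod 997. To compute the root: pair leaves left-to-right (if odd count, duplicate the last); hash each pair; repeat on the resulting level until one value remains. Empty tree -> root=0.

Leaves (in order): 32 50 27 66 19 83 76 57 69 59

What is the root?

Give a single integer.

L0: [32, 50, 27, 66, 19, 83, 76, 57, 69, 59]
L1: h(32,50)=(32*31+50)%997=45 h(27,66)=(27*31+66)%997=903 h(19,83)=(19*31+83)%997=672 h(76,57)=(76*31+57)%997=419 h(69,59)=(69*31+59)%997=204 -> [45, 903, 672, 419, 204]
L2: h(45,903)=(45*31+903)%997=304 h(672,419)=(672*31+419)%997=314 h(204,204)=(204*31+204)%997=546 -> [304, 314, 546]
L3: h(304,314)=(304*31+314)%997=765 h(546,546)=(546*31+546)%997=523 -> [765, 523]
L4: h(765,523)=(765*31+523)%997=310 -> [310]

Answer: 310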